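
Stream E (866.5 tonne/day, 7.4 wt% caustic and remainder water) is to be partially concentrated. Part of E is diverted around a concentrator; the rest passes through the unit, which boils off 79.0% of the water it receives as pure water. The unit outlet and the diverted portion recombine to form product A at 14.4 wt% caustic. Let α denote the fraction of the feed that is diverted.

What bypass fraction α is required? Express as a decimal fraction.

0.335

All 866.5×0.074 = 64.121 tonne/day of caustic reaches A, so A = 64.121/0.144 = 445.28 tonne/day and vapour = 421.22 tonne/day.
The evaporator receives (1−α)·866.5 of feed at 0.926 water and removes 0.790 of that water:
0.790×0.926×(1−α)×866.5 = 421.22
(1−α) = 421.22/633.88 = 0.6645;  α = 0.3355.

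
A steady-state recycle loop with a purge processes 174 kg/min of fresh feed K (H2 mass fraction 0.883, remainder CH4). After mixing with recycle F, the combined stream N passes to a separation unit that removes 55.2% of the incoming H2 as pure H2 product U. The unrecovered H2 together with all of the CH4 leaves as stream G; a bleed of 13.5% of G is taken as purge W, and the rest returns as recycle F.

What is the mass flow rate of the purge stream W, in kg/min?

CH4 enters only via K and leaves only via the purge: 174×0.117 = 0.135×(CH4 in G), and the separation unit passes all CH4, so CH4 in N = CH4 in G = 150.8 kg/min.
H2 in N: m_A = 174×0.883 + (1−0.135)·(1−0.552)·m_A, so m_A = 153.64/0.6125 = 250.85 kg/min.
G = (1−0.552)×250.85 + 150.8 = 263.18 kg/min.
Purge W = 0.135×263.18 = 35.53 kg/min.

35.53 kg/min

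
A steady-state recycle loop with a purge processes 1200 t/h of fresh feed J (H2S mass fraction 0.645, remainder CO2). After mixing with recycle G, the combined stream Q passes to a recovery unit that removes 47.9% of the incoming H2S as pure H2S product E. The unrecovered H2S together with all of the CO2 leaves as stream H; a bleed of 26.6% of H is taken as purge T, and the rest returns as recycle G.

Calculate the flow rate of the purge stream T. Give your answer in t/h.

599.7 t/h

CO2 enters only via J and leaves only via the purge: 1200×0.355 = 0.266×(CO2 in H), and the recovery unit passes all CO2, so CO2 in Q = CO2 in H = 1601.5 t/h.
H2S in Q: m_A = 1200×0.645 + (1−0.266)·(1−0.479)·m_A, so m_A = 774/0.6176 = 1253.3 t/h.
H = (1−0.479)×1253.3 + 1601.5 = 2254.5 t/h.
Purge T = 0.266×2254.5 = 599.69 t/h.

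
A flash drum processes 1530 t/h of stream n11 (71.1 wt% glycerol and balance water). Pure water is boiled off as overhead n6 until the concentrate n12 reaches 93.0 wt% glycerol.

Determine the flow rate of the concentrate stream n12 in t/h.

glycerol is conserved: 1530×0.711 = 1087.8 t/h all reports to the concentrate.
Concentrate = 1087.8/(target fraction) = 1169.7 t/h.

1170 t/h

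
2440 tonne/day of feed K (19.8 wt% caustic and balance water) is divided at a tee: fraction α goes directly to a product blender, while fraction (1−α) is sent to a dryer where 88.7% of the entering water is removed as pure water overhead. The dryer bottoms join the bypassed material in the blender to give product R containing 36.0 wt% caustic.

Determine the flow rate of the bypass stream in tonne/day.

All 2440×0.198 = 483.12 tonne/day of caustic reaches R, so R = 483.12/0.360 = 1342 tonne/day and vapour = 1098 tonne/day.
The evaporator receives (1−α)·2440 of feed at 0.802 water and removes 0.887 of that water:
0.887×0.802×(1−α)×2440 = 1098
(1−α) = 1098/1735.8 = 0.6326;  α = 0.3674.
Bypass flow = 0.3674×2440 = 896.51 tonne/day.

896.5 tonne/day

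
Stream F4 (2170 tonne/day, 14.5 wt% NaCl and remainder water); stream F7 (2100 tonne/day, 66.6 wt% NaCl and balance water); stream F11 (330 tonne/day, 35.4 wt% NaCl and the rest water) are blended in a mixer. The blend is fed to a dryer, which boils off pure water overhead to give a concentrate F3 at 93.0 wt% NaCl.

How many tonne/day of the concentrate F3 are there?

1968 tonne/day

NaCl entering = 2170×0.145 + 2100×0.666 + 330×0.354 = 1830.1 tonne/day.
All NaCl reports to F3, so F3 = 1830.1/0.930 = 1967.8 tonne/day.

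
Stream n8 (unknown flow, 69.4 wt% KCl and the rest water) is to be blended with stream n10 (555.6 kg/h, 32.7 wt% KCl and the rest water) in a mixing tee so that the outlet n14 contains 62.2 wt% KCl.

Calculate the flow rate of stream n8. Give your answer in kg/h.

2276 kg/h

Let n8 be the unknown flow. Total out = 555.6 + n8.
KCl balance: 181.68 + 0.694·n8 = 0.622·(555.6 + n8)
(0.694 − 0.622)·n8 = 0.622×555.6 − 181.68 = 163.9
n8 = 163.9 / 0.072 = 2276.4 kg/h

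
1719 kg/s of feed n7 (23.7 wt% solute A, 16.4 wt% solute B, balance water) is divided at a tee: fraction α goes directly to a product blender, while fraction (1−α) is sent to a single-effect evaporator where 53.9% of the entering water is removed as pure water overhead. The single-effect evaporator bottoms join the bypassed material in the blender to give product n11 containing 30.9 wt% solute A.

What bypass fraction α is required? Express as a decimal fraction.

All 1719×0.237 = 407.4 kg/s of solute A reaches n11, so n11 = 407.4/0.309 = 1318.5 kg/s and vapour = 400.54 kg/s.
The evaporator receives (1−α)·1719 of feed at 0.599 water and removes 0.539 of that water:
0.539×0.599×(1−α)×1719 = 400.54
(1−α) = 400.54/555 = 0.7217;  α = 0.2783.

0.278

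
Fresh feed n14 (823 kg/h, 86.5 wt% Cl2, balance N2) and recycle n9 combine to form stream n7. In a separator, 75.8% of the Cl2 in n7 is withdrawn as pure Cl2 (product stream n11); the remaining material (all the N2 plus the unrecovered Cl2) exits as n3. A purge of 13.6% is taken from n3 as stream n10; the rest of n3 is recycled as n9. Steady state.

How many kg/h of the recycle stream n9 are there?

894 kg/h

N2 enters only via n14 and leaves only via the purge: 823×0.135 = 0.136×(N2 in n3), and the separator passes all N2, so N2 in n7 = N2 in n3 = 816.95 kg/h.
Cl2 in n7: m_A = 823×0.865 + (1−0.136)·(1−0.758)·m_A, so m_A = 711.89/0.7909 = 900.09 kg/h.
n3 = (1−0.758)×900.09 + 816.95 = 1034.8 kg/h.
Recycle n9 = (1−0.136)×1034.8 = 894.04 kg/h.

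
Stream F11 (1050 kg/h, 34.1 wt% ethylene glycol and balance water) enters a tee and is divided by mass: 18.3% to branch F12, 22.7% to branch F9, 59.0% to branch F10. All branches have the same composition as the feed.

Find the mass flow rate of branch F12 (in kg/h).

Branch F12 flow = 0.183×1050 = 192.15 kg/h.

192.2 kg/h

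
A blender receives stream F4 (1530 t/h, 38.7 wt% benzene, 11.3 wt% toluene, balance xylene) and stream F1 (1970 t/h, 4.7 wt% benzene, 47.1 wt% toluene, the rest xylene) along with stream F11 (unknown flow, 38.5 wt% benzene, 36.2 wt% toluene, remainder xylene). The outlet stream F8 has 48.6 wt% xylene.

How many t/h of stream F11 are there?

58.11 t/h

Let F11 be the unknown flow. Total out = 3500 + F11.
xylene balance: 1714.5 + 0.253·F11 = 0.486·(3500 + F11)
(0.253 − 0.486)·F11 = 0.486×3500 − 1714.5 = -13.54
F11 = -13.54 / -0.233 = 58.112 t/h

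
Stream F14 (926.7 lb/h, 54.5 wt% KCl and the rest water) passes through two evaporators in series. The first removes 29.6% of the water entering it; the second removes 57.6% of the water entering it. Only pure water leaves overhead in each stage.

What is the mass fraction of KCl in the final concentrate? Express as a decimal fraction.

water in feed = 926.7×0.455 = 421.65 lb/h.
After stage 1: water left = (1−0.296)×421.65 = 296.84; stream total = 801.89 lb/h.
After stage 2: water left = (1−0.576)×296.84 = 125.86; final concentrate = 630.91 lb/h.
KCl fraction = 505.05/630.91 = 0.8005.

0.8005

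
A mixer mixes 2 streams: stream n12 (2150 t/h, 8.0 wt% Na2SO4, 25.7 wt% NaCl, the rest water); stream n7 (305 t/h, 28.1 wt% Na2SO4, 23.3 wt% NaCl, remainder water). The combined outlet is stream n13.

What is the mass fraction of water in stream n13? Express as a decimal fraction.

0.6410

Total flow out = 2150 + 305 = 2455 t/h.
water in = 2150×0.663 + 305×0.486 = 1573.7 t/h.
water mass fraction in n13 = 1573.7/2455 = 0.6410.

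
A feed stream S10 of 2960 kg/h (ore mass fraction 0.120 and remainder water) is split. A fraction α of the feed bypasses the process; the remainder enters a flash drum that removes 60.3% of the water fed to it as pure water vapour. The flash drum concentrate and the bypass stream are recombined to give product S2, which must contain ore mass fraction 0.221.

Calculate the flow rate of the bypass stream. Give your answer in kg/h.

410.7 kg/h

All 2960×0.120 = 355.2 kg/h of ore reaches S2, so S2 = 355.2/0.221 = 1607.2 kg/h and vapour = 1352.8 kg/h.
The evaporator receives (1−α)·2960 of feed at 0.880 water and removes 0.603 of that water:
0.603×0.880×(1−α)×2960 = 1352.8
(1−α) = 1352.8/1570.7 = 0.8612;  α = 0.1388.
Bypass flow = 0.1388×2960 = 410.7 kg/h.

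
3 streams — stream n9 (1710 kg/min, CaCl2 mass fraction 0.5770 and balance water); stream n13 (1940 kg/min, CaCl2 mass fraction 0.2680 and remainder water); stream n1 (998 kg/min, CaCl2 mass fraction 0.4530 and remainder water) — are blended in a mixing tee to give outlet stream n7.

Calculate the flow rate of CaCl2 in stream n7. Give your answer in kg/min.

CaCl2 out = CaCl2 in = 1710×0.577 + 1940×0.268 + 998×0.453 = 1958.7 kg/min.

1959 kg/min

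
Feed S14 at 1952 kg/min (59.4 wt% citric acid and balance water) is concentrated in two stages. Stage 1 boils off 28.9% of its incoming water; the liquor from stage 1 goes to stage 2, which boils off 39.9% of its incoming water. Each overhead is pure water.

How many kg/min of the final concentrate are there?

water in feed = 1952×0.406 = 792.51 kg/min.
After stage 1: water left = (1−0.289)×792.51 = 563.48; stream total = 1723 kg/min.
After stage 2: water left = (1−0.399)×563.48 = 338.65; final concentrate = 1498.1 kg/min.

1498 kg/min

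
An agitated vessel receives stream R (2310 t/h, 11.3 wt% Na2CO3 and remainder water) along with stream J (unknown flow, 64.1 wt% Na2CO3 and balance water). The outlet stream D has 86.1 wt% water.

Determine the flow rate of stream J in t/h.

Let J be the unknown flow. Total out = 2310 + J.
water balance: 2049 + 0.359·J = 0.861·(2310 + J)
(0.359 − 0.861)·J = 0.861×2310 − 2049 = -60.06
J = -60.06 / -0.502 = 119.64 t/h

119.6 t/h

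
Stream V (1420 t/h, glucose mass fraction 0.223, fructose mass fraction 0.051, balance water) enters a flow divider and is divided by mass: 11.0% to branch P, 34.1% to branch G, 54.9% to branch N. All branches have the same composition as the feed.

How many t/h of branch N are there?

779.6 t/h

Branch N flow = 0.549×1420 = 779.58 t/h.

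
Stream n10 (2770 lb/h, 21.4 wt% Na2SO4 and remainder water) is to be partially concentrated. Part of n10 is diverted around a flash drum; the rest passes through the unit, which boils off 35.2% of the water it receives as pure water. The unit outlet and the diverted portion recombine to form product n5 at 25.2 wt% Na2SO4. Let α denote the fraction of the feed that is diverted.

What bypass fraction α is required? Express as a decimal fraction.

All 2770×0.214 = 592.78 lb/h of Na2SO4 reaches n5, so n5 = 592.78/0.252 = 2352.3 lb/h and vapour = 417.7 lb/h.
The evaporator receives (1−α)·2770 of feed at 0.786 water and removes 0.352 of that water:
0.352×0.786×(1−α)×2770 = 417.7
(1−α) = 417.7/766.38 = 0.5450;  α = 0.4550.

0.455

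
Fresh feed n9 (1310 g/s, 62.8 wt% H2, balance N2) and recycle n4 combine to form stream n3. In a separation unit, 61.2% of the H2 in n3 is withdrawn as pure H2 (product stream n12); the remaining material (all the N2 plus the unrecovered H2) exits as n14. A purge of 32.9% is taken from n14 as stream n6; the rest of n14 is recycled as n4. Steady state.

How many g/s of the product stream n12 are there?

H2 in n3: m_A = 1310×0.628 + (1−0.329)·(1−0.612)·m_A, so m_A = 822.68/0.7397 = 1112.3 g/s.
Product n12 = 0.612×1112.3 = 680.7 g/s.

680.7 g/s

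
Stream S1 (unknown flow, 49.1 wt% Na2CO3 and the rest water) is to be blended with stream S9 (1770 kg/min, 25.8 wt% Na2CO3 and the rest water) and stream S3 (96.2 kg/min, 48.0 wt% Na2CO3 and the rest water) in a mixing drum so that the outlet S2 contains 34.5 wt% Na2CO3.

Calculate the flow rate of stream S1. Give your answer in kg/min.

965.8 kg/min

Let S1 be the unknown flow. Total out = 1866.2 + S1.
Na2CO3 balance: 502.84 + 0.491·S1 = 0.345·(1866.2 + S1)
(0.491 − 0.345)·S1 = 0.345×1866.2 − 502.84 = 141
S1 = 141 / 0.146 = 965.77 kg/min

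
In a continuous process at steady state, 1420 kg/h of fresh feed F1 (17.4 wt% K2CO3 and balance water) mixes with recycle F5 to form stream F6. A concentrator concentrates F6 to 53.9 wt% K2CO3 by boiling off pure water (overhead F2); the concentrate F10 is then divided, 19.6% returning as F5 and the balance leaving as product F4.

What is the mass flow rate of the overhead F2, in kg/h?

961.6 kg/h

Overall K2CO3 balance (none leaves overhead): K2CO3 in fresh feed = K2CO3 in product, i.e. 1420×0.174 = (1−0.196)·F10·0.539.
F10 = 247.08/(0.539×0.804) = 570.15 kg/h.
Recycle F5 = 0.196×570.15 = 111.75 kg/h.
Combined feed F6 = 1420 + 111.75 = 1531.8 kg/h.
Overhead F2 = F6 − F10 = 1531.8 − 570.15 = 961.6 kg/h.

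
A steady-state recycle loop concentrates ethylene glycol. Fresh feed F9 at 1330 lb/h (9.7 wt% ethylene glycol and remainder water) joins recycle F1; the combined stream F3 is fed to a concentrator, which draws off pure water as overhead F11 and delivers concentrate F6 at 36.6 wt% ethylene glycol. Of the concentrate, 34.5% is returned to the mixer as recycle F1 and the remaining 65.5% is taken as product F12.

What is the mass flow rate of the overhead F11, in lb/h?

Overall ethylene glycol balance (none leaves overhead): ethylene glycol in fresh feed = ethylene glycol in product, i.e. 1330×0.097 = (1−0.345)·F6·0.366.
F6 = 129.01/(0.366×0.655) = 538.15 lb/h.
Recycle F1 = 0.345×538.15 = 185.66 lb/h.
Combined feed F3 = 1330 + 185.66 = 1515.7 lb/h.
Overhead F11 = F3 − F6 = 1515.7 − 538.15 = 977.51 lb/h.

977.5 lb/h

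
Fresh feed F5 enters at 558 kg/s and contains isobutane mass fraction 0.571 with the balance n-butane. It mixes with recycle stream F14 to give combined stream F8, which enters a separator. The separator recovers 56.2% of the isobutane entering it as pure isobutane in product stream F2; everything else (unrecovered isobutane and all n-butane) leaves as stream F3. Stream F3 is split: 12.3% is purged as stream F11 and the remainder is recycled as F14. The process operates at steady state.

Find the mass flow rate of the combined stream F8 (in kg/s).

2464 kg/s

n-butane enters only via F5 and leaves only via the purge: 558×0.429 = 0.123×(n-butane in F3), and the separator passes all n-butane, so n-butane in F8 = n-butane in F3 = 1946.2 kg/s.
isobutane in F8: m_A = 558×0.571 + (1−0.123)·(1−0.562)·m_A, so m_A = 318.62/0.6159 = 517.34 kg/s.
F8 = 517.34 + 1946.2 = 2463.5 kg/s.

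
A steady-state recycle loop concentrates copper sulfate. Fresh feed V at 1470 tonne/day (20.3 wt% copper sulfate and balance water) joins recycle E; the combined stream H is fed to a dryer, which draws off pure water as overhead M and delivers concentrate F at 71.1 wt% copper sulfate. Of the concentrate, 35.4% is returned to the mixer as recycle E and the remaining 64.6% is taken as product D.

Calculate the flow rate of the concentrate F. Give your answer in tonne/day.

Overall copper sulfate balance (none leaves overhead): copper sulfate in fresh feed = copper sulfate in product, i.e. 1470×0.203 = (1−0.354)·F·0.711.
F = 298.41/(0.711×0.646) = 649.7 tonne/day.

649.7 tonne/day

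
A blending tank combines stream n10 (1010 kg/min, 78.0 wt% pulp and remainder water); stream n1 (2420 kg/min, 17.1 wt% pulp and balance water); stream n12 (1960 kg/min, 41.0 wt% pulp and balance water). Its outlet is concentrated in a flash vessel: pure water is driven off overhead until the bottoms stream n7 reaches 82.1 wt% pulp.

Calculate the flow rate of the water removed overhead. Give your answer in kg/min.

2948 kg/min

pulp entering = 1010×0.780 + 2420×0.171 + 1960×0.410 = 2005.2 kg/min.
All pulp reports to n7, so n7 = 2005.2/0.821 = 2442.4 kg/min.
Total feed = 5390 kg/min; overhead = 5390 − 2442.4 = 2947.6 kg/min.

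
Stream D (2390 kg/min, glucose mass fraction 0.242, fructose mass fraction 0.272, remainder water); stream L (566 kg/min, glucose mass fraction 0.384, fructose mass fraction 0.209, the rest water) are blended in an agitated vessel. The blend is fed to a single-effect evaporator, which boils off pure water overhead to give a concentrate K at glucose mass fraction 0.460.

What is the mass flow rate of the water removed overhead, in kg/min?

glucose entering = 2390×0.242 + 566×0.384 = 795.72 kg/min.
All glucose reports to K, so K = 795.72/0.460 = 1729.8 kg/min.
Total feed = 2956 kg/min; overhead = 2956 − 1729.8 = 1226.2 kg/min.

1226 kg/min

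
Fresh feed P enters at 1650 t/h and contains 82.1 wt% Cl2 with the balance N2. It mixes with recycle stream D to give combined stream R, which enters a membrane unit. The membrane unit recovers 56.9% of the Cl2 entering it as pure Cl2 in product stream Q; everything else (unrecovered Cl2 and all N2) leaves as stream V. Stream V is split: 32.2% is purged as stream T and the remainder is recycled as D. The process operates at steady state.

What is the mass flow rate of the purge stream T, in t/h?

N2 enters only via P and leaves only via the purge: 1650×0.179 = 0.322×(N2 in V), and the membrane unit passes all N2, so N2 in R = N2 in V = 917.24 t/h.
Cl2 in R: m_A = 1650×0.821 + (1−0.322)·(1−0.569)·m_A, so m_A = 1354.6/0.7078 = 1913.9 t/h.
V = (1−0.569)×1913.9 + 917.24 = 1742.1 t/h.
Purge T = 0.322×1742.1 = 560.97 t/h.

561 t/h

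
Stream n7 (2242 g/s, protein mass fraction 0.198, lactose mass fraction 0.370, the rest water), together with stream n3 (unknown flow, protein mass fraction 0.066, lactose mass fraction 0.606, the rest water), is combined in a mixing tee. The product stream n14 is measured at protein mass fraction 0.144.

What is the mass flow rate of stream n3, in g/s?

Let n3 be the unknown flow. Total out = 2242 + n3.
protein balance: 443.92 + 0.066·n3 = 0.144·(2242 + n3)
(0.066 − 0.144)·n3 = 0.144×2242 − 443.92 = -121.07
n3 = -121.07 / -0.078 = 1552.2 g/s

1552 g/s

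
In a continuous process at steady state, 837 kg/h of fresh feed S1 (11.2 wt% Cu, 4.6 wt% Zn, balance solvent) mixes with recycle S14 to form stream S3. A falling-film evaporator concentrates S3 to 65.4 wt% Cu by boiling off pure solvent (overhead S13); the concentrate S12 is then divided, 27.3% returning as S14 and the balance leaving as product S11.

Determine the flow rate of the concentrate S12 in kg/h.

Overall Cu balance (none leaves overhead): Cu in fresh feed = Cu in product, i.e. 837×0.112 = (1−0.273)·S12·0.654.
S12 = 93.744/(0.654×0.727) = 197.17 kg/h.

197.2 kg/h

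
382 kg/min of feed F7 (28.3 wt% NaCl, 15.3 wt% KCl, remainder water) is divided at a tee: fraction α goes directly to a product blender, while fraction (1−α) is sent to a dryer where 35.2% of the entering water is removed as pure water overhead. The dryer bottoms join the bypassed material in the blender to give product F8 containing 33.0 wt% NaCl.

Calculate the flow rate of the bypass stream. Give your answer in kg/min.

108 kg/min

All 382×0.283 = 108.11 kg/min of NaCl reaches F8, so F8 = 108.11/0.330 = 327.59 kg/min and vapour = 54.406 kg/min.
The evaporator receives (1−α)·382 of feed at 0.564 water and removes 0.352 of that water:
0.352×0.564×(1−α)×382 = 54.406
(1−α) = 54.406/75.838 = 0.7174;  α = 0.2826.
Bypass flow = 0.2826×382 = 107.95 kg/min.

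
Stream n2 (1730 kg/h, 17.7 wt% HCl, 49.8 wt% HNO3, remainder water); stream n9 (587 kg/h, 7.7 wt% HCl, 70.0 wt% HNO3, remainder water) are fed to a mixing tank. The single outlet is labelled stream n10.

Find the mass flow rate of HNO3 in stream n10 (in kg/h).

1272 kg/h

HNO3 out = HNO3 in = 1730×0.498 + 587×0.700 = 1272.4 kg/h.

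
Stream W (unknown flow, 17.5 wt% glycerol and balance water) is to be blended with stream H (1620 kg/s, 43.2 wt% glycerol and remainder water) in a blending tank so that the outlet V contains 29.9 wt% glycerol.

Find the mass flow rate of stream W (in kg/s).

Let W be the unknown flow. Total out = 1620 + W.
glycerol balance: 699.84 + 0.175·W = 0.299·(1620 + W)
(0.175 − 0.299)·W = 0.299×1620 − 699.84 = -215.46
W = -215.46 / -0.124 = 1737.6 kg/s

1738 kg/s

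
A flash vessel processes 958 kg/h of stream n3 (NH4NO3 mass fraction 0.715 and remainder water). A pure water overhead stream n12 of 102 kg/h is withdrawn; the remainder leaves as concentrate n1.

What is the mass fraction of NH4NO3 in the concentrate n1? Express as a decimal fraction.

0.800

NH4NO3 is not removed: 958×0.715 = 684.97 kg/h of NH4NO3 enters n1.
Concentrate = 958 − 102 = 856 kg/h.
Mass fraction = 684.97/856 = 0.800.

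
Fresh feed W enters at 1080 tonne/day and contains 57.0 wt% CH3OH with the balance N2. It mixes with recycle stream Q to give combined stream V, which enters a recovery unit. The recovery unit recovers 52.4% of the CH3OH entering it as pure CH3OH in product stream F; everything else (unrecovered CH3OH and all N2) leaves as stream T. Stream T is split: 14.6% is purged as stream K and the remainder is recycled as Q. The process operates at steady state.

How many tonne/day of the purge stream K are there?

536.5 tonne/day

N2 enters only via W and leaves only via the purge: 1080×0.430 = 0.146×(N2 in T), and the recovery unit passes all N2, so N2 in V = N2 in T = 3180.8 tonne/day.
CH3OH in V: m_A = 1080×0.570 + (1−0.146)·(1−0.524)·m_A, so m_A = 615.6/0.5935 = 1037.2 tonne/day.
T = (1−0.524)×1037.2 + 3180.8 = 3674.5 tonne/day.
Purge K = 0.146×3674.5 = 536.48 tonne/day.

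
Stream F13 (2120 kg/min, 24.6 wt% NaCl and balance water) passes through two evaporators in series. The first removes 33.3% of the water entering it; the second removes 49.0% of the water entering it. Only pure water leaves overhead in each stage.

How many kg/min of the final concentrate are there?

1065 kg/min

water in feed = 2120×0.754 = 1598.5 kg/min.
After stage 1: water left = (1−0.333)×1598.5 = 1066.2; stream total = 1587.7 kg/min.
After stage 2: water left = (1−0.490)×1066.2 = 543.75; final concentrate = 1065.3 kg/min.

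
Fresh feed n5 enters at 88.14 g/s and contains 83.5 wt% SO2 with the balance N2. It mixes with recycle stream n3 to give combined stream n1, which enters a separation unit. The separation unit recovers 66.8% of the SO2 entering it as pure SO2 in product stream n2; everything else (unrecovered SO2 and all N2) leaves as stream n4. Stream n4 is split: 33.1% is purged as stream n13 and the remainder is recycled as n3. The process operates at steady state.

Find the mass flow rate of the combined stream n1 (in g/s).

138.5 g/s

N2 enters only via n5 and leaves only via the purge: 88.14×0.165 = 0.331×(N2 in n4), and the separation unit passes all N2, so N2 in n1 = N2 in n4 = 43.937 g/s.
SO2 in n1: m_A = 88.14×0.835 + (1−0.331)·(1−0.668)·m_A, so m_A = 73.597/0.7779 = 94.611 g/s.
n1 = 94.611 + 43.937 = 138.55 g/s.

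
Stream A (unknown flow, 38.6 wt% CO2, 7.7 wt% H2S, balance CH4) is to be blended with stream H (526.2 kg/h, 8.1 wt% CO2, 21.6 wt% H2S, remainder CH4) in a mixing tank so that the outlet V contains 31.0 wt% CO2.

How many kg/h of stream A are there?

Let A be the unknown flow. Total out = 526.2 + A.
CO2 balance: 42.622 + 0.386·A = 0.310·(526.2 + A)
(0.386 − 0.310)·A = 0.310×526.2 − 42.622 = 120.5
A = 120.5 / 0.076 = 1585.5 kg/h

1586 kg/h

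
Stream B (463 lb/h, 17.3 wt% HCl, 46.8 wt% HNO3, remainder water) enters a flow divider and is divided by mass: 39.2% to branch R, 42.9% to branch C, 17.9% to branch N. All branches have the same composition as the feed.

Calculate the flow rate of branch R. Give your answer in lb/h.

181.5 lb/h

Branch R flow = 0.392×463 = 181.5 lb/h.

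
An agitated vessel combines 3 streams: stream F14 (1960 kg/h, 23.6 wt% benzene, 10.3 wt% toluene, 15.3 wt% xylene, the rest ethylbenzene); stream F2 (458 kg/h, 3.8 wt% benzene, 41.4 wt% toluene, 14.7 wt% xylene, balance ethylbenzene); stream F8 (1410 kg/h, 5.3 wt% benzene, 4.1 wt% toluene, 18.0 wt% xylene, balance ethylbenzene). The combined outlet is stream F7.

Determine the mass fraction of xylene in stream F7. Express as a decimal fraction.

0.1622

Total flow out = 1960 + 458 + 1410 = 3828 kg/h.
xylene in = 1960×0.153 + 458×0.147 + 1410×0.180 = 621.01 kg/h.
xylene mass fraction in F7 = 621.01/3828 = 0.1622.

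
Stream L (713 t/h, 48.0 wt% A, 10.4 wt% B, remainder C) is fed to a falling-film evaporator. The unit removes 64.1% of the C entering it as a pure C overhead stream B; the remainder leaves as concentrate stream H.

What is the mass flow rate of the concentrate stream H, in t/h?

C entering = 713×0.416 = 296.61 t/h; overhead removed = 0.641×296.61 = 190.13 t/h.
Concentrate = 713 − 190.13 = 522.87 t/h.

522.9 t/h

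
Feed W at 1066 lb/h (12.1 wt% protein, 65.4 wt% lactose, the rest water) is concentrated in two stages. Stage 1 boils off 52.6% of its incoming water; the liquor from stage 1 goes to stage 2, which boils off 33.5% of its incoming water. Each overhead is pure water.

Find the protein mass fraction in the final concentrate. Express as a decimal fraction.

water in feed = 1066×0.225 = 239.85 lb/h.
After stage 1: water left = (1−0.526)×239.85 = 113.69; stream total = 939.84 lb/h.
After stage 2: water left = (1−0.335)×113.69 = 75.603; final concentrate = 901.75 lb/h.
protein fraction = 128.99/901.75 = 0.1430.

0.1430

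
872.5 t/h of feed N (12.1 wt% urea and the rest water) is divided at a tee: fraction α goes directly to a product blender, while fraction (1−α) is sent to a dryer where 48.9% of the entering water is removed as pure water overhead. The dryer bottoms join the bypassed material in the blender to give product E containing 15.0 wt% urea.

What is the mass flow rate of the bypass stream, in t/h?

All 872.5×0.121 = 105.57 t/h of urea reaches E, so E = 105.57/0.150 = 703.82 t/h and vapour = 168.68 t/h.
The evaporator receives (1−α)·872.5 of feed at 0.879 water and removes 0.489 of that water:
0.489×0.879×(1−α)×872.5 = 168.68
(1−α) = 168.68/375.03 = 0.4498;  α = 0.5502.
Bypass flow = 0.5502×872.5 = 480.06 t/h.

480.1 t/h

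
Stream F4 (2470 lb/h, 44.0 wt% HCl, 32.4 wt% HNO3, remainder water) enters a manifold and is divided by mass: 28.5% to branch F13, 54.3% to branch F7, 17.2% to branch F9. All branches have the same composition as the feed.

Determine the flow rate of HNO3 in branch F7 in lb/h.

Branch F7 total = 0.543×2470 = 1341.2 lb/h.
HNO3 in F7 = 0.324×1341.2 = 434.55 lb/h.

434.6 lb/h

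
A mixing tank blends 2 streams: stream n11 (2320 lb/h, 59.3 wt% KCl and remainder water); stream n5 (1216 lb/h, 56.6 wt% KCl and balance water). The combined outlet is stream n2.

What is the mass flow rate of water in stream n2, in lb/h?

water out = water in = 2320×0.407 + 1216×0.434 = 1472 lb/h.

1472 lb/h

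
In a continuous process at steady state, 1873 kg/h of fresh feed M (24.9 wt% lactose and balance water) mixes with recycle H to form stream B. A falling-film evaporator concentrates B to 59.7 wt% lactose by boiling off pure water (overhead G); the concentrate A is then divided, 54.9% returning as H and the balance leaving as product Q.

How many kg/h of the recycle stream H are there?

951 kg/h

Overall lactose balance (none leaves overhead): lactose in fresh feed = lactose in product, i.e. 1873×0.249 = (1−0.549)·A·0.597.
A = 466.38/(0.597×0.451) = 1732.2 kg/h.
Recycle H = 0.549×1732.2 = 950.95 kg/h.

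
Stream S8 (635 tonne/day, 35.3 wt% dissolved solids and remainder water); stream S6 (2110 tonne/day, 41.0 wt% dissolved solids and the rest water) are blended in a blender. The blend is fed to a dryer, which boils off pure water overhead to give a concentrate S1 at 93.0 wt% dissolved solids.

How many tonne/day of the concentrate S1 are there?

1171 tonne/day

dissolved solids entering = 635×0.353 + 2110×0.410 = 1089.3 tonne/day.
All dissolved solids reports to S1, so S1 = 1089.3/0.930 = 1171.2 tonne/day.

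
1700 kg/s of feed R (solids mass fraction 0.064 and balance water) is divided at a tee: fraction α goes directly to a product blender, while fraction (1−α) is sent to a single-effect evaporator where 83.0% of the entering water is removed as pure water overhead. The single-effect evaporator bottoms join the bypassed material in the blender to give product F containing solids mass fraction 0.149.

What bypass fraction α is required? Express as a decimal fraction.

0.266

All 1700×0.064 = 108.8 kg/s of solids reaches F, so F = 108.8/0.149 = 730.2 kg/s and vapour = 969.8 kg/s.
The evaporator receives (1−α)·1700 of feed at 0.936 water and removes 0.830 of that water:
0.830×0.936×(1−α)×1700 = 969.8
(1−α) = 969.8/1320.7 = 0.7343;  α = 0.2657.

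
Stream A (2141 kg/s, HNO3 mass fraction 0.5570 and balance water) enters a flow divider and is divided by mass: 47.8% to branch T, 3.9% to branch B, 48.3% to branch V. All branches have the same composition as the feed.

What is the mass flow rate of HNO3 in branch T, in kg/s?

Branch T total = 0.478×2141 = 1023.4 kg/s.
HNO3 in T = 0.557×1023.4 = 570.03 kg/s.

570 kg/s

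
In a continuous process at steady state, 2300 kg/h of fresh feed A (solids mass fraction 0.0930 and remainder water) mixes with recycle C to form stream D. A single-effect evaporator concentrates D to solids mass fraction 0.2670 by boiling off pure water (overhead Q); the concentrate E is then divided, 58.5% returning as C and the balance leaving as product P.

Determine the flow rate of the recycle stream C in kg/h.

Overall solids balance (none leaves overhead): solids in fresh feed = solids in product, i.e. 2300×0.093 = (1−0.585)·E·0.267.
E = 213.9/(0.267×0.415) = 1930.4 kg/h.
Recycle C = 0.585×1930.4 = 1129.3 kg/h.

1129 kg/h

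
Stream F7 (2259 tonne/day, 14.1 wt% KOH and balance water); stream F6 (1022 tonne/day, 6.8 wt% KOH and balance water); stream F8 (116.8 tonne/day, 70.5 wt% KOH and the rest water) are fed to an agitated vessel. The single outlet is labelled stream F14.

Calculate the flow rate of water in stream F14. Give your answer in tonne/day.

2927 tonne/day

water out = water in = 2259×0.859 + 1022×0.932 + 116.8×0.295 = 2927.4 tonne/day.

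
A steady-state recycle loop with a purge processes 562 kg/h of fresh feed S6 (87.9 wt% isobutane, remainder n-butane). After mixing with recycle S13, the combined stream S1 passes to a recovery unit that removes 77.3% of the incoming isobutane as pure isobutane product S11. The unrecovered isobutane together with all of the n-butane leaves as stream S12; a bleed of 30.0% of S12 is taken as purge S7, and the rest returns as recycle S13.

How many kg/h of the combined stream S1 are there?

814 kg/h

n-butane enters only via S6 and leaves only via the purge: 562×0.121 = 0.300×(n-butane in S12), and the recovery unit passes all n-butane, so n-butane in S1 = n-butane in S12 = 226.67 kg/h.
isobutane in S1: m_A = 562×0.879 + (1−0.300)·(1−0.773)·m_A, so m_A = 494/0.8411 = 587.32 kg/h.
S1 = 587.32 + 226.67 = 814 kg/h.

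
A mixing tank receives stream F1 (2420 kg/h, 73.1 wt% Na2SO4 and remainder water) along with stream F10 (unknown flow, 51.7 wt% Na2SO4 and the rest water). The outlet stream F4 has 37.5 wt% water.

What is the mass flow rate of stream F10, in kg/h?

Let F10 be the unknown flow. Total out = 2420 + F10.
water balance: 650.98 + 0.483·F10 = 0.375·(2420 + F10)
(0.483 − 0.375)·F10 = 0.375×2420 − 650.98 = 256.52
F10 = 256.52 / 0.108 = 2375.2 kg/h

2375 kg/h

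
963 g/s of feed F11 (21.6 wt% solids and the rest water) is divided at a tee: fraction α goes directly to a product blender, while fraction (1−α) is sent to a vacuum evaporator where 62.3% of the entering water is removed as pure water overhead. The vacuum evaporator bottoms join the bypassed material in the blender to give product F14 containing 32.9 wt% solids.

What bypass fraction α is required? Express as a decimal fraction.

All 963×0.216 = 208.01 g/s of solids reaches F14, so F14 = 208.01/0.329 = 632.24 g/s and vapour = 330.76 g/s.
The evaporator receives (1−α)·963 of feed at 0.784 water and removes 0.623 of that water:
0.623×0.784×(1−α)×963 = 330.76
(1−α) = 330.76/470.36 = 0.7032;  α = 0.2968.

0.297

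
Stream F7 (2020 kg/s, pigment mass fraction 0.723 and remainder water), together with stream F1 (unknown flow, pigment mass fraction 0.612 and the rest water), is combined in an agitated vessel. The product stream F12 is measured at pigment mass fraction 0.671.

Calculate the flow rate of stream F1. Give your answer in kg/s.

Let F1 be the unknown flow. Total out = 2020 + F1.
pigment balance: 1460.5 + 0.612·F1 = 0.671·(2020 + F1)
(0.612 − 0.671)·F1 = 0.671×2020 − 1460.5 = -105.04
F1 = -105.04 / -0.059 = 1780.3 kg/s

1780 kg/s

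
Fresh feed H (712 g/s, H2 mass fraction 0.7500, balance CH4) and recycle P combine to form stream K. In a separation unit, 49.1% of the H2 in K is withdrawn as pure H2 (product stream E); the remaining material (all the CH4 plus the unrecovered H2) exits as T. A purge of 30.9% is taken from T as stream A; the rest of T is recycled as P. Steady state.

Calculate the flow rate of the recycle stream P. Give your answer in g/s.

687.8 g/s

CH4 enters only via H and leaves only via the purge: 712×0.250 = 0.309×(CH4 in T), and the separation unit passes all CH4, so CH4 in K = CH4 in T = 576.05 g/s.
H2 in K: m_A = 712×0.750 + (1−0.309)·(1−0.491)·m_A, so m_A = 534/0.6483 = 823.72 g/s.
T = (1−0.491)×823.72 + 576.05 = 995.32 g/s.
Recycle P = (1−0.309)×995.32 = 687.77 g/s.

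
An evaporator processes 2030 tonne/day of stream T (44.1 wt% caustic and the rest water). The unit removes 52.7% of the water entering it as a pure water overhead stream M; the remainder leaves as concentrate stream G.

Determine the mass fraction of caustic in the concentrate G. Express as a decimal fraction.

0.625

caustic is not removed: 2030×0.441 = 895.23 tonne/day of caustic enters G.
water entering = 2030×0.559 = 1134.8 tonne/day; overhead removed = 0.527×1134.8 = 598.02 tonne/day.
Concentrate = 2030 − 598.02 = 1432 tonne/day.
Mass fraction = 895.23/1432 = 0.625.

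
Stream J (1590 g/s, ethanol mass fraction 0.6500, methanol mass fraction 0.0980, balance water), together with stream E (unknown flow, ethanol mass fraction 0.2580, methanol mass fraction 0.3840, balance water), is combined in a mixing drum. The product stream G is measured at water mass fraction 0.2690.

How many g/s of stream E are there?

Let E be the unknown flow. Total out = 1590 + E.
water balance: 400.68 + 0.358·E = 0.269·(1590 + E)
(0.358 − 0.269)·E = 0.269×1590 − 400.68 = 27.03
E = 27.03 / 0.089 = 303.71 g/s

303.7 g/s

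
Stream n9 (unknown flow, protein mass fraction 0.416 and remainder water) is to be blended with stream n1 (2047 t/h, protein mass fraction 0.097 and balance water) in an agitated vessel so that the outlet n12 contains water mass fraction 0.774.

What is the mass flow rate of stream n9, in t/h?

1390 t/h

Let n9 be the unknown flow. Total out = 2047 + n9.
water balance: 1848.4 + 0.584·n9 = 0.774·(2047 + n9)
(0.584 − 0.774)·n9 = 0.774×2047 − 1848.4 = -264.06
n9 = -264.06 / -0.190 = 1389.8 t/h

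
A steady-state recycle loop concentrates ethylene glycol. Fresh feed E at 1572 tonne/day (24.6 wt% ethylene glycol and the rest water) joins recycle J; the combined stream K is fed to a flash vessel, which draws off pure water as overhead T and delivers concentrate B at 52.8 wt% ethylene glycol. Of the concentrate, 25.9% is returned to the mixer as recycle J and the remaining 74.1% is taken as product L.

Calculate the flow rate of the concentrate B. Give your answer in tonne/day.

988.4 tonne/day

Overall ethylene glycol balance (none leaves overhead): ethylene glycol in fresh feed = ethylene glycol in product, i.e. 1572×0.246 = (1−0.259)·B·0.528.
B = 386.71/(0.528×0.741) = 988.41 tonne/day.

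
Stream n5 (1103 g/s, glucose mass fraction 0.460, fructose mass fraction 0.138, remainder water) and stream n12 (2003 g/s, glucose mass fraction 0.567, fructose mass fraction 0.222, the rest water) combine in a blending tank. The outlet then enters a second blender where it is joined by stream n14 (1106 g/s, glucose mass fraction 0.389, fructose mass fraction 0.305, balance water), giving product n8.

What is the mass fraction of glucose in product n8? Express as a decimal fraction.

0.492

Overall, product flow = 4212 g/s.
glucose in = 1103×0.460 + 2003×0.567 + 1106×0.389 = 2073.3 g/s.
glucose fraction in n8 = 0.492.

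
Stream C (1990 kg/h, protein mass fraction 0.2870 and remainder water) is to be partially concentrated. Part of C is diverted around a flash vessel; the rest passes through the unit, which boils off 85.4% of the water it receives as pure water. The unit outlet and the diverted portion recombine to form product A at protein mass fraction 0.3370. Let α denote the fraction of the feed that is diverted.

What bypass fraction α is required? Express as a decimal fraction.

All 1990×0.287 = 571.13 kg/h of protein reaches A, so A = 571.13/0.337 = 1694.7 kg/h and vapour = 295.25 kg/h.
The evaporator receives (1−α)·1990 of feed at 0.713 water and removes 0.854 of that water:
0.854×0.713×(1−α)×1990 = 295.25
(1−α) = 295.25/1211.7 = 0.2437;  α = 0.7563.

0.756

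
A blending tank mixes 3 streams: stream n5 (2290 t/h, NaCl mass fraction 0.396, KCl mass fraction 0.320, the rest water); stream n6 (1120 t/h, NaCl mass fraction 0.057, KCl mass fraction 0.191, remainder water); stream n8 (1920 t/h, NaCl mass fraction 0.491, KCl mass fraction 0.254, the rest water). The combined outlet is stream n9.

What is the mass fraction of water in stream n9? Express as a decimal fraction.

Total flow out = 2290 + 1120 + 1920 = 5330 t/h.
water in = 2290×0.284 + 1120×0.752 + 1920×0.255 = 1982.2 t/h.
water mass fraction in n9 = 1982.2/5330 = 0.372.

0.372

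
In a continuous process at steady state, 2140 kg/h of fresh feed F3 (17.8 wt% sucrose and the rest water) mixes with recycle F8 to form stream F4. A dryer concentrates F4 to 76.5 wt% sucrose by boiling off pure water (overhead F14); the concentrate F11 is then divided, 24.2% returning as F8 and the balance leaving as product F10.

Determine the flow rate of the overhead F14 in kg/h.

1642 kg/h

Overall sucrose balance (none leaves overhead): sucrose in fresh feed = sucrose in product, i.e. 2140×0.178 = (1−0.242)·F11·0.765.
F11 = 380.92/(0.765×0.758) = 656.91 kg/h.
Recycle F8 = 0.242×656.91 = 158.97 kg/h.
Combined feed F4 = 2140 + 158.97 = 2299 kg/h.
Overhead F14 = F4 − F11 = 2299 − 656.91 = 1642.1 kg/h.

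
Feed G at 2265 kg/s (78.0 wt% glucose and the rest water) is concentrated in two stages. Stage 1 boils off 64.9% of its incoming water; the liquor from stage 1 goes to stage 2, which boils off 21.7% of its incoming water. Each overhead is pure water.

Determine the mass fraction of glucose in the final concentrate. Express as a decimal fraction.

water in feed = 2265×0.220 = 498.3 kg/s.
After stage 1: water left = (1−0.649)×498.3 = 174.9; stream total = 1941.6 kg/s.
After stage 2: water left = (1−0.217)×174.9 = 136.95; final concentrate = 1903.6 kg/s.
glucose fraction = 1766.7/1903.6 = 0.9281.

0.9281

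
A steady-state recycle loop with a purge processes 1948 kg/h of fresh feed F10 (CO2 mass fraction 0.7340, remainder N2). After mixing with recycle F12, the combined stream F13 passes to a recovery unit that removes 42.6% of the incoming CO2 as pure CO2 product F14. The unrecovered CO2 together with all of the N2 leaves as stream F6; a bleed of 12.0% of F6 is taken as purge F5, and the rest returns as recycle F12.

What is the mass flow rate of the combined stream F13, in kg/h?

N2 enters only via F10 and leaves only via the purge: 1948×0.266 = 0.120×(N2 in F6), and the recovery unit passes all N2, so N2 in F13 = N2 in F6 = 4318.1 kg/h.
CO2 in F13: m_A = 1948×0.734 + (1−0.120)·(1−0.426)·m_A, so m_A = 1429.8/0.4949 = 2889.2 kg/h.
F13 = 2889.2 + 4318.1 = 7207.3 kg/h.

7207 kg/h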